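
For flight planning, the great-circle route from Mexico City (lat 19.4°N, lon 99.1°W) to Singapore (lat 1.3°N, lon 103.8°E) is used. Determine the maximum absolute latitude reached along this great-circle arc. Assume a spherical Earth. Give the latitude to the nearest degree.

The great circle lies in the plane with unit normal n̂ = (p₁ × p₂)/|p₁ × p₂|.
Here n̂_z ≈ -0.722; the vertex latitude is φ_max = arccos|n̂_z| ≈ 43.8°.
Check via Clairaut: cos φ_max = |cos φ₁| · sin C = cos(19.4°)·sin(49.9°) ≈ 0.722, again giving ≈ 43.8°.

≈ 44°N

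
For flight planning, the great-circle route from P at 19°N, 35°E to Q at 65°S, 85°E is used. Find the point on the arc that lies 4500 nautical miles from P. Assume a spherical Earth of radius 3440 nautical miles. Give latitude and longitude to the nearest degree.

≈ 51°S, 65°E

Convert each endpoint to a unit vector on the sphere (x = cos φ cos λ, y = cos φ sin λ, z = sin φ).
The central angle between the endpoints is δ = arccos(p₁·p₂) ≈ 1.609 rad (92.2°). The total great-circle distance is δ·R ≈ 1.609 × 3440 ≈ 5535 nmi, so the target fraction is f = 4500/5535 ≈ 0.813.
Interpolate at f ≈ 0.813 with slerp weights a = sin((1−f)δ)/sin δ ≈ 0.297, b = sin(fδ)/sin δ ≈ 0.966.
p = a·p₁ + b·p₂ ≈ (0.265, 0.568, -0.779); φ = arcsin(p_z) ≈ -51.20°, λ = atan2(p_y, p_x) ≈ 64.95°.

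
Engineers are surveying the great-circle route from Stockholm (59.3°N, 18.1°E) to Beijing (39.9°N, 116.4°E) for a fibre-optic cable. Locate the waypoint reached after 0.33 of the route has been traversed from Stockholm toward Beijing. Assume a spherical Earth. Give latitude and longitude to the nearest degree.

≈ 63°N, 59°E

Write both endpoints as unit vectors p₁, p₂ with components (cos φ cos λ, cos φ sin λ, sin φ).
The central angle between the endpoints is δ = arccos(p₁·p₂) ≈ 1.053 rad (60.3°).
Interpolate at f = 0.33 with slerp weights a = sin((1−f)δ)/sin δ ≈ 0.746, b = sin(fδ)/sin δ ≈ 0.392.
p = a·p₁ + b·p₂ ≈ (0.228, 0.388, 0.893); φ = arcsin(p_z) ≈ 63.26°, λ = atan2(p_y, p_x) ≈ 59.49°.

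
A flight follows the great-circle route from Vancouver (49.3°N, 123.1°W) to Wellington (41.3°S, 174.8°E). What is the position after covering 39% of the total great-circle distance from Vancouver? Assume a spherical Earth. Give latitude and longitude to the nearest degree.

Write both endpoints as unit vectors p₁, p₂ with components (cos φ cos λ, cos φ sin λ, sin φ).
The central angle between the endpoints is δ = arccos(p₁·p₂) ≈ 1.845 rad (105.7°).
Interpolate at f = 0.39 with slerp weights a = sin((1−f)δ)/sin δ ≈ 0.938, b = sin(fδ)/sin δ ≈ 0.685.
p = a·p₁ + b·p₂ ≈ (-0.846, -0.466, 0.259); φ = arcsin(p_z) ≈ 15.01°, λ = atan2(p_y, p_x) ≈ -151.18°.

≈ 15°N, 151°W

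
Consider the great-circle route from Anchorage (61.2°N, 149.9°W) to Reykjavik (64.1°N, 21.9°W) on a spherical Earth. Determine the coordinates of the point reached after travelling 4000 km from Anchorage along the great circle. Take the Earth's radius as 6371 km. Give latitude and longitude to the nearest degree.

From cos δ = sin φ₁ sin φ₂ + cos φ₁ cos φ₂ cos Δλ, the central angle is δ ≈ 0.852 rad (48.8°). The total great-circle distance is δ·R ≈ 0.852 × 6371 ≈ 5426 km, so the target fraction is f = 4000/5426 ≈ 0.737.
Interpolate at f ≈ 0.737 with slerp weights a = sin((1−f)δ)/sin δ ≈ 0.295, b = sin(fδ)/sin δ ≈ 0.781.
p = a·p₁ + b·p₂ ≈ (0.193, -0.198, 0.961); φ = arcsin(p_z) ≈ 73.91°, λ = atan2(p_y, p_x) ≈ -45.73°.

≈ 74°N, 46°W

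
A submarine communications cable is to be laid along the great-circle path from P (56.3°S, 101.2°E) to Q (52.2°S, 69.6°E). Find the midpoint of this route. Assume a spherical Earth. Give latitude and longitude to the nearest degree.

Convert each endpoint to a unit vector on the sphere (x = cos φ cos λ, y = cos φ sin λ, z = sin φ).
The central angle between the endpoints is δ = arccos(p₁·p₂) ≈ 0.327 rad (18.7°).
Interpolate at f = 1/2 with slerp weights a = sin((1−f)δ)/sin δ ≈ 0.507, b = sin(fδ)/sin δ ≈ 0.507.
p = a·p₁ + b·p₂ ≈ (0.054, 0.567, -0.822); φ = arcsin(p_z) ≈ -55.29°, λ = atan2(p_y, p_x) ≈ 84.59°.

≈ (55°S, 85°E)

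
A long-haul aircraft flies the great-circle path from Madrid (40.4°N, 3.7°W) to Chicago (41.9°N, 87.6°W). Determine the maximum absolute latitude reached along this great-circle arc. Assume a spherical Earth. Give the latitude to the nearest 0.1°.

≈ 49.6°N

The great circle lies in the plane with unit normal n̂ = (p₁ × p₂)/|p₁ × p₂|.
Here n̂_z ≈ -0.648; the vertex latitude is φ_max = arccos|n̂_z| ≈ 49.6°.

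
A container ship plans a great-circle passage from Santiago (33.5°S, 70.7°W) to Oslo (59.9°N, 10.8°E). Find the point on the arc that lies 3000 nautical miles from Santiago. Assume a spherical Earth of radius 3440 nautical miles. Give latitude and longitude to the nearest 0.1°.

Write both endpoints as unit vectors p₁, p₂ with components (cos φ cos λ, cos φ sin λ, sin φ).
The central angle between the endpoints is δ = arccos(p₁·p₂) ≈ 2.000 rad (114.6°). The total great-circle distance is δ·R ≈ 2.000 × 3440 ≈ 6878 nmi, so the target fraction is f = 3000/6878 ≈ 0.436.
Interpolate at f ≈ 0.436 with slerp weights a = sin((1−f)δ)/sin δ ≈ 0.993, b = sin(fδ)/sin δ ≈ 0.842.
p = a·p₁ + b·p₂ ≈ (0.688, -0.703, 0.180); φ = arcsin(p_z) ≈ 10.38°, λ = atan2(p_y, p_x) ≈ -45.58°.

≈ 10.4°N, 45.6°W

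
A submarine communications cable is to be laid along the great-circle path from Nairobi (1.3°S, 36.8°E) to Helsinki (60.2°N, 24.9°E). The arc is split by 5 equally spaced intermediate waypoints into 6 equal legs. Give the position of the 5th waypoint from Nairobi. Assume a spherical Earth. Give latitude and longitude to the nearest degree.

Convert each endpoint to a unit vector on the sphere (x = cos φ cos λ, y = cos φ sin λ, z = sin φ).
The central angle between the endpoints is δ = arccos(p₁·p₂) ≈ 1.085 rad (62.2°).
Interpolate at f = 5/6 with slerp weights a = sin((1−f)δ)/sin δ ≈ 0.203, b = sin(fδ)/sin δ ≈ 0.889.
p = a·p₁ + b·p₂ ≈ (0.563, 0.308, 0.767); φ = arcsin(p_z) ≈ 50.05°, λ = atan2(p_y, p_x) ≈ 28.64°.

≈ 50°N, 29°E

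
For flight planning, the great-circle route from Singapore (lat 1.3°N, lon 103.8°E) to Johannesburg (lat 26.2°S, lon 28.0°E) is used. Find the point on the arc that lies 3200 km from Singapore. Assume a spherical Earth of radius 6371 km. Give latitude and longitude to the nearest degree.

≈ lat 12°S, lon 78°E

The haversine formula gives a central angle δ ≈ 1.359 rad (77.9°) between the endpoints. The total great-circle distance is δ·R ≈ 1.359 × 6371 ≈ 8659 km, so the target fraction is f = 3200/8659 ≈ 0.370.
Interpolate at f ≈ 0.370 with slerp weights a = sin((1−f)δ)/sin δ ≈ 0.773, b = sin(fδ)/sin δ ≈ 0.492.
p = a·p₁ + b·p₂ ≈ (0.206, 0.958, -0.200); φ = arcsin(p_z) ≈ -11.53°, λ = atan2(p_y, p_x) ≈ 77.88°.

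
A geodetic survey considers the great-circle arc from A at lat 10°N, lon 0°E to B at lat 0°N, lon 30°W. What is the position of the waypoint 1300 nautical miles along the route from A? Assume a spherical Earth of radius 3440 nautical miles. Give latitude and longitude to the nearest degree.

From cos δ = sin φ₁ sin φ₂ + cos φ₁ cos φ₂ cos Δλ, the central angle is δ ≈ 0.549 rad (31.5°). The total great-circle distance is δ·R ≈ 0.549 × 3440 ≈ 1890 nmi, so the target fraction is f = 1300/1890 ≈ 0.688.
Interpolate at f ≈ 0.688 with slerp weights a = sin((1−f)δ)/sin δ ≈ 0.327, b = sin(fδ)/sin δ ≈ 0.707.
p = a·p₁ + b·p₂ ≈ (0.934, -0.353, 0.057); φ = arcsin(p_z) ≈ 3.25°, λ = atan2(p_y, p_x) ≈ -20.73°.

≈ lat 3°N, lon 21°W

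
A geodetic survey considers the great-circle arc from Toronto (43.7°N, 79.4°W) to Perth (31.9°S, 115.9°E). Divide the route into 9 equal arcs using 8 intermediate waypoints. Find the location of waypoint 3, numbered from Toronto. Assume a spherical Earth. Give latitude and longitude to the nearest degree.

The haversine formula gives a central angle δ ≈ 2.848 rad (163.2°) between the endpoints.
Interpolate at f = 3/9 with slerp weights a = sin((1−f)δ)/sin δ ≈ 3.268, b = sin(fδ)/sin δ ≈ 2.806.
p = a·p₁ + b·p₂ ≈ (-0.606, -0.179, 0.775); φ = arcsin(p_z) ≈ 50.81°, λ = atan2(p_y, p_x) ≈ -163.51°.

≈ (51°N, 164°W)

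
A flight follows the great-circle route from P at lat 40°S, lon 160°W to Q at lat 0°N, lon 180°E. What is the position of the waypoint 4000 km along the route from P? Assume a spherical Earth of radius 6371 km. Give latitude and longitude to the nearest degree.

Convert each endpoint to a unit vector on the sphere (x = cos φ cos λ, y = cos φ sin λ, z = sin φ).
The central angle between the endpoints is δ = arccos(p₁·p₂) ≈ 0.767 rad (44.0°). The total great-circle distance is δ·R ≈ 0.767 × 6371 ≈ 4888 km, so the target fraction is f = 4000/4888 ≈ 0.818.
Interpolate at f ≈ 0.818 with slerp weights a = sin((1−f)δ)/sin δ ≈ 0.200, b = sin(fδ)/sin δ ≈ 0.846.
p = a·p₁ + b·p₂ ≈ (-0.990, -0.052, -0.129); φ = arcsin(p_z) ≈ -7.39°, λ = atan2(p_y, p_x) ≈ -176.97°.

≈ lat 7°S, lon 177°W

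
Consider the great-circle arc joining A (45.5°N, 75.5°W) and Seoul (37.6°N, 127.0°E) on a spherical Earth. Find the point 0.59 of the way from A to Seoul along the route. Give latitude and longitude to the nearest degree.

≈ (72°N, 161°E)

Convert each endpoint to a unit vector on the sphere (x = cos φ cos λ, y = cos φ sin λ, z = sin φ).
The central angle between the endpoints is δ = arccos(p₁·p₂) ≈ 1.649 rad (94.5°).
Interpolate at f = 0.59 with slerp weights a = sin((1−f)δ)/sin δ ≈ 0.628, b = sin(fδ)/sin δ ≈ 0.829.
p = a·p₁ + b·p₂ ≈ (-0.285, 0.099, 0.953); φ = arcsin(p_z) ≈ 72.44°, λ = atan2(p_y, p_x) ≈ 160.91°.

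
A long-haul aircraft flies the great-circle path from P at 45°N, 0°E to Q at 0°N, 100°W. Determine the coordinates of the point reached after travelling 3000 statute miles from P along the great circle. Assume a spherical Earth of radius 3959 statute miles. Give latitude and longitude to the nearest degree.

Convert each endpoint to a unit vector on the sphere (x = cos φ cos λ, y = cos φ sin λ, z = sin φ).
The central angle between the endpoints is δ = arccos(p₁·p₂) ≈ 1.694 rad (97.1°). The total great-circle distance is δ·R ≈ 1.694 × 3959 ≈ 6706 mi, so the target fraction is f = 3000/6706 ≈ 0.447.
Interpolate at f ≈ 0.447 with slerp weights a = sin((1−f)δ)/sin δ ≈ 0.811, b = sin(fδ)/sin δ ≈ 0.693.
p = a·p₁ + b·p₂ ≈ (0.453, -0.682, 0.574); φ = arcsin(p_z) ≈ 35.01°, λ = atan2(p_y, p_x) ≈ -56.38°.

≈ 35°N, 56°W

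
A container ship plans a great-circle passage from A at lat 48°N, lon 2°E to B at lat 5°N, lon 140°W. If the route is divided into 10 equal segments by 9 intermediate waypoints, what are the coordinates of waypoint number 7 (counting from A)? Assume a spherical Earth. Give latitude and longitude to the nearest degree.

Write both endpoints as unit vectors p₁, p₂ with components (cos φ cos λ, cos φ sin λ, sin φ).
The central angle between the endpoints is δ = arccos(p₁·p₂) ≈ 2.049 rad (117.4°).
Interpolate at f = 7/10 with slerp weights a = sin((1−f)δ)/sin δ ≈ 0.650, b = sin(fδ)/sin δ ≈ 1.116.
p = a·p₁ + b·p₂ ≈ (-0.417, -0.700, 0.580); φ = arcsin(p_z) ≈ 35.46°, λ = atan2(p_y, p_x) ≈ -120.81°.

≈ lat 35°N, lon 121°W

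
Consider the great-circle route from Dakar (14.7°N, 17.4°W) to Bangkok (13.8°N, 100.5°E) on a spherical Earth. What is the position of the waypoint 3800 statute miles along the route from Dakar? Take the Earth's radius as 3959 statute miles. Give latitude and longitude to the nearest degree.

≈ 26°N, 40°E

Write both endpoints as unit vectors p₁, p₂ with components (cos φ cos λ, cos φ sin λ, sin φ).
The central angle between the endpoints is δ = arccos(p₁·p₂) ≈ 1.960 rad (112.3°). The total great-circle distance is δ·R ≈ 1.960 × 3959 ≈ 7758 mi, so the target fraction is f = 3800/7758 ≈ 0.490.
Interpolate at f ≈ 0.490 with slerp weights a = sin((1−f)δ)/sin δ ≈ 0.909, b = sin(fδ)/sin δ ≈ 0.885.
p = a·p₁ + b·p₂ ≈ (0.682, 0.582, 0.442); φ = arcsin(p_z) ≈ 26.22°, λ = atan2(p_y, p_x) ≈ 40.47°.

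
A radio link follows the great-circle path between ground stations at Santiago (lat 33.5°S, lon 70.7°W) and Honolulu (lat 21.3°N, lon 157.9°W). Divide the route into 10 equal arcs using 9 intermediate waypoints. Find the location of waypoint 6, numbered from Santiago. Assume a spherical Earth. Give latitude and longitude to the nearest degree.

Convert each endpoint to a unit vector on the sphere (x = cos φ cos λ, y = cos φ sin λ, z = sin φ).
The central angle between the endpoints is δ = arccos(p₁·p₂) ≈ 1.734 rad (99.4°).
Interpolate at f = 6/10 with slerp weights a = sin((1−f)δ)/sin δ ≈ 0.648, b = sin(fδ)/sin δ ≈ 0.874.
p = a·p₁ + b·p₂ ≈ (-0.576, -0.816, -0.040); φ = arcsin(p_z) ≈ -2.30°, λ = atan2(p_y, p_x) ≈ -125.21°.

≈ lat 2°S, lon 125°W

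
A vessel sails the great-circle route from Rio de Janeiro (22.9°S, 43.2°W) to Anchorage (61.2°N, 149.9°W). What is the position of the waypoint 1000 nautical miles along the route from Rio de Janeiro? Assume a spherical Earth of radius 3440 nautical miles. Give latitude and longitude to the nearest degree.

Convert each endpoint to a unit vector on the sphere (x = cos φ cos λ, y = cos φ sin λ, z = sin φ).
The central angle between the endpoints is δ = arccos(p₁·p₂) ≈ 2.058 rad (117.9°). The total great-circle distance is δ·R ≈ 2.058 × 3440 ≈ 7081 nmi, so the target fraction is f = 1000/7081 ≈ 0.141.
Interpolate at f ≈ 0.141 with slerp weights a = sin((1−f)δ)/sin δ ≈ 1.110, b = sin(fδ)/sin δ ≈ 0.324.
p = a·p₁ + b·p₂ ≈ (0.610, -0.778, -0.148); φ = arcsin(p_z) ≈ -8.49°, λ = atan2(p_y, p_x) ≈ -51.91°.

≈ 8°S, 52°W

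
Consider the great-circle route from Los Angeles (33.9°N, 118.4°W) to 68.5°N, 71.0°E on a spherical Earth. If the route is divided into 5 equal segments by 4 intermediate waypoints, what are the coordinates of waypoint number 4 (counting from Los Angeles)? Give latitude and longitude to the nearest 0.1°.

Write both endpoints as unit vectors p₁, p₂ with components (cos φ cos λ, cos φ sin λ, sin φ).
The central angle between the endpoints is δ = arccos(p₁·p₂) ≈ 1.350 rad (77.4°).
Interpolate at f = 4/5 with slerp weights a = sin((1−f)δ)/sin δ ≈ 0.273, b = sin(fδ)/sin δ ≈ 0.904.
p = a·p₁ + b·p₂ ≈ (-0.000, 0.114, 0.994); φ = arcsin(p_z) ≈ 83.48°, λ = atan2(p_y, p_x) ≈ 90.04°.

≈ 83.5°N, 90.0°E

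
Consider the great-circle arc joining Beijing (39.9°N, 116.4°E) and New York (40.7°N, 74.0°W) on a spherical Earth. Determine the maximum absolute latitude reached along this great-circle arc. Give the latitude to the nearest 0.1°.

The great circle lies in the plane with unit normal n̂ = (p₁ × p₂)/|p₁ × p₂|.
Here n̂_z ≈ +0.106; the vertex latitude is φ_max = arccos|n̂_z| ≈ 83.9°.
Check via Clairaut: cos φ_max = |cos φ₁| · sin C = cos(39.9°)·sin(8.0°) ≈ 0.106, again giving ≈ 83.9°.

≈ 83.9°N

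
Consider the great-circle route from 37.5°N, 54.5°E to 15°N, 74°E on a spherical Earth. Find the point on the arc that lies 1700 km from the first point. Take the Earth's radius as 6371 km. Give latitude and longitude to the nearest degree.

≈ 26°N, 66°E

Write both endpoints as unit vectors p₁, p₂ with components (cos φ cos λ, cos φ sin λ, sin φ).
The central angle between the endpoints is δ = arccos(p₁·p₂) ≈ 0.495 rad (28.4°). The total great-circle distance is δ·R ≈ 0.495 × 6371 ≈ 3154 km, so the target fraction is f = 1700/3154 ≈ 0.539.
Interpolate at f ≈ 0.539 with slerp weights a = sin((1−f)δ)/sin δ ≈ 0.476, b = sin(fδ)/sin δ ≈ 0.555.
p = a·p₁ + b·p₂ ≈ (0.367, 0.823, 0.434); φ = arcsin(p_z) ≈ 25.69°, λ = atan2(p_y, p_x) ≈ 65.95°.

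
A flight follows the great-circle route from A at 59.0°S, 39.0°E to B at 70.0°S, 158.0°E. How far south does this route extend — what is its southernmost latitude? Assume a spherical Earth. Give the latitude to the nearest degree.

The great circle lies in the plane with unit normal n̂ = (p₁ × p₂)/|p₁ × p₂|.
Here n̂_z ≈ +0.222; the vertex latitude is φ_max = arccos|n̂_z| ≈ 77.2°.

≈ 77°S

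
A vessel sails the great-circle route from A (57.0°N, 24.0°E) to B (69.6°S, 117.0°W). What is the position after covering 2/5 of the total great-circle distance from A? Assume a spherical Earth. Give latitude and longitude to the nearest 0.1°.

≈ (0.7°S, 9.3°W)

Convert each endpoint to a unit vector on the sphere (x = cos φ cos λ, y = cos φ sin λ, z = sin φ).
The central angle between the endpoints is δ = arccos(p₁·p₂) ≈ 2.775 rad (159.0°).
Interpolate at f = 2/5 with slerp weights a = sin((1−f)δ)/sin δ ≈ 2.779, b = sin(fδ)/sin δ ≈ 2.500.
p = a·p₁ + b·p₂ ≈ (0.987, -0.161, -0.013); φ = arcsin(p_z) ≈ -0.74°, λ = atan2(p_y, p_x) ≈ -9.26°.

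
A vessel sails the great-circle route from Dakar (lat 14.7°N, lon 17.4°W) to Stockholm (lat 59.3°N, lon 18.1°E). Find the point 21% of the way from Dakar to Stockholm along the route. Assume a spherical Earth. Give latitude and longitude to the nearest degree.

≈ lat 25°N, lon 13°W

From cos δ = sin φ₁ sin φ₂ + cos φ₁ cos φ₂ cos Δλ, the central angle is δ ≈ 0.902 rad (51.7°).
Interpolate at f = 0.21 with slerp weights a = sin((1−f)δ)/sin δ ≈ 0.833, b = sin(fδ)/sin δ ≈ 0.240.
p = a·p₁ + b·p₂ ≈ (0.886, -0.203, 0.418); φ = arcsin(p_z) ≈ 24.70°, λ = atan2(p_y, p_x) ≈ -12.91°.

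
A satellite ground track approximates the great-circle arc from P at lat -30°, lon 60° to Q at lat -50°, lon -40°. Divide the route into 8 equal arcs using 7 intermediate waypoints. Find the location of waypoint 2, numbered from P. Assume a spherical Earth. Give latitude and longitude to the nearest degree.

From cos δ = sin φ₁ sin φ₂ + cos φ₁ cos φ₂ cos Δλ, the central angle is δ ≈ 1.280 rad (73.4°).
Interpolate at f = 2/8 with slerp weights a = sin((1−f)δ)/sin δ ≈ 0.855, b = sin(fδ)/sin δ ≈ 0.328.
p = a·p₁ + b·p₂ ≈ (0.532, 0.506, -0.679); φ = arcsin(p_z) ≈ -42.78°, λ = atan2(p_y, p_x) ≈ 43.55°.

≈ lat -43°, lon 44°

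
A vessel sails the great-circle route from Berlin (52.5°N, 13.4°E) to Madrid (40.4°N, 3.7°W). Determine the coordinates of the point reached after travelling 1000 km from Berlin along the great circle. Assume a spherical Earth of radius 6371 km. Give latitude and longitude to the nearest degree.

≈ (46°N, 3°E)

Convert each endpoint to a unit vector on the sphere (x = cos φ cos λ, y = cos φ sin λ, z = sin φ).
The central angle between the endpoints is δ = arccos(p₁·p₂) ≈ 0.293 rad (16.8°). The total great-circle distance is δ·R ≈ 0.293 × 6371 ≈ 1869 km, so the target fraction is f = 1000/1869 ≈ 0.535.
Interpolate at f ≈ 0.535 with slerp weights a = sin((1−f)δ)/sin δ ≈ 0.470, b = sin(fδ)/sin δ ≈ 0.541.
p = a·p₁ + b·p₂ ≈ (0.689, 0.040, 0.723); φ = arcsin(p_z) ≈ 46.34°, λ = atan2(p_y, p_x) ≈ 3.30°.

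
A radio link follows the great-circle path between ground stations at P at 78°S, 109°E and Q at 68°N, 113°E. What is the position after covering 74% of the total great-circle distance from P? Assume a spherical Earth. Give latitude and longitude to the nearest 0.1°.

Write both endpoints as unit vectors p₁, p₂ with components (cos φ cos λ, cos φ sin λ, sin φ).
The central angle between the endpoints is δ = arccos(p₁·p₂) ≈ 2.549 rad (146.0°).
Interpolate at f = 0.74 with slerp weights a = sin((1−f)δ)/sin δ ≈ 1.101, b = sin(fδ)/sin δ ≈ 1.701.
p = a·p₁ + b·p₂ ≈ (-0.323, 0.803, 0.501); φ = arcsin(p_z) ≈ 30.04°, λ = atan2(p_y, p_x) ≈ 111.94°.

≈ 30.0°N, 111.9°E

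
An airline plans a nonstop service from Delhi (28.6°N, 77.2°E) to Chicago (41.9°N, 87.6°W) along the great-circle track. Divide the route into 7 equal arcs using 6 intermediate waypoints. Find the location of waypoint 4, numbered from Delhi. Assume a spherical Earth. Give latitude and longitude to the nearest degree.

≈ 80°N, 12°W

Convert each endpoint to a unit vector on the sphere (x = cos φ cos λ, y = cos φ sin λ, z = sin φ).
The central angle between the endpoints is δ = arccos(p₁·p₂) ≈ 1.887 rad (108.1°).
Interpolate at f = 4/7 with slerp weights a = sin((1−f)δ)/sin δ ≈ 0.761, b = sin(fδ)/sin δ ≈ 0.927.
p = a·p₁ + b·p₂ ≈ (0.177, -0.038, 0.983); φ = arcsin(p_z) ≈ 79.58°, λ = atan2(p_y, p_x) ≈ -12.06°.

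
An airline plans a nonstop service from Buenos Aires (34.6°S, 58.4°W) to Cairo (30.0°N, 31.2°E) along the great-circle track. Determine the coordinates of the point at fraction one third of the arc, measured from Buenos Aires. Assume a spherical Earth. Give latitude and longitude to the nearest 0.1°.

≈ 14.9°S, 25.7°W

Write both endpoints as unit vectors p₁, p₂ with components (cos φ cos λ, cos φ sin λ, sin φ).
The central angle between the endpoints is δ = arccos(p₁·p₂) ≈ 1.853 rad (106.2°).
Interpolate at f = 1/3 with slerp weights a = sin((1−f)δ)/sin δ ≈ 0.983, b = sin(fδ)/sin δ ≈ 0.603.
p = a·p₁ + b·p₂ ≈ (0.871, -0.419, -0.257); φ = arcsin(p_z) ≈ -14.88°, λ = atan2(p_y, p_x) ≈ -25.68°.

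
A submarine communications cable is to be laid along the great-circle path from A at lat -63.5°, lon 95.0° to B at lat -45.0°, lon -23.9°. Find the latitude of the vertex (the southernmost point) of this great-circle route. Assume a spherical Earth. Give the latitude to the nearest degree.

The great circle lies in the plane with unit normal n̂ = (p₁ × p₂)/|p₁ × p₂|.
Here n̂_z ≈ -0.315; the vertex latitude is φ_max = arccos|n̂_z| ≈ 71.6°.
Check via Clairaut: cos φ_max = |cos φ₁| · sin C = cos(63.5°)·sin(135.1°) ≈ 0.315, again giving ≈ 71.6°.

≈ -72°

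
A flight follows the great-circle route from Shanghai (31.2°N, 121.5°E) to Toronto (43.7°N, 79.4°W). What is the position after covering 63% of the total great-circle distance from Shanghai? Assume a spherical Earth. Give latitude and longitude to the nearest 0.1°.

≈ 75.3°N, 128.7°W

Write both endpoints as unit vectors p₁, p₂ with components (cos φ cos λ, cos φ sin λ, sin φ).
The central angle between the endpoints is δ = arccos(p₁·p₂) ≈ 1.792 rad (102.7°).
Interpolate at f = 0.63 with slerp weights a = sin((1−f)δ)/sin δ ≈ 0.631, b = sin(fδ)/sin δ ≈ 0.927.
p = a·p₁ + b·p₂ ≈ (-0.159, -0.198, 0.967); φ = arcsin(p_z) ≈ 75.28°, λ = atan2(p_y, p_x) ≈ -128.68°.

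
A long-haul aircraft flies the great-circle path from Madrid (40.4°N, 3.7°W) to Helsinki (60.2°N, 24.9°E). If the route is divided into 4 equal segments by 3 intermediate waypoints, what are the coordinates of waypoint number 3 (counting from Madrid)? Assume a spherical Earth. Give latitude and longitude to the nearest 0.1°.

≈ (56.0°N, 15.2°E)

From cos δ = sin φ₁ sin φ₂ + cos φ₁ cos φ₂ cos Δλ, the central angle is δ ≈ 0.463 rad (26.5°).
Interpolate at f = 3/4 with slerp weights a = sin((1−f)δ)/sin δ ≈ 0.259, b = sin(fδ)/sin δ ≈ 0.762.
p = a·p₁ + b·p₂ ≈ (0.540, 0.147, 0.829); φ = arcsin(p_z) ≈ 55.97°, λ = atan2(p_y, p_x) ≈ 15.20°.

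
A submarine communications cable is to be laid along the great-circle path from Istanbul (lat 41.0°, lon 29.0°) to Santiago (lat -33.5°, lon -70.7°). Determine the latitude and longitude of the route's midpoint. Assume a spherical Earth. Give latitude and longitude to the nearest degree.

≈ lat 6°, lon -24°

The haversine formula gives a central angle δ ≈ 2.058 rad (117.9°) between the endpoints.
Interpolate at f = 1/2 with slerp weights a = sin((1−f)δ)/sin δ ≈ 0.970, b = sin(fδ)/sin δ ≈ 0.970.
p = a·p₁ + b·p₂ ≈ (0.907, -0.408, 0.101); φ = arcsin(p_z) ≈ 5.79°, λ = atan2(p_y, p_x) ≈ -24.23°.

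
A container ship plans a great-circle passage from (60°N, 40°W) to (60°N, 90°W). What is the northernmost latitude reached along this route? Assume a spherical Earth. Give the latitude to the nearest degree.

The great circle lies in the plane with unit normal n̂ = (p₁ × p₂)/|p₁ × p₂|.
Here n̂_z ≈ -0.464; the vertex latitude is φ_max = arccos|n̂_z| ≈ 62.4°.
Check via Clairaut: cos φ_max = |cos φ₁| · sin C = cos(60.0°)·sin(68.0°) ≈ 0.464, again giving ≈ 62.4°.

≈ 62°N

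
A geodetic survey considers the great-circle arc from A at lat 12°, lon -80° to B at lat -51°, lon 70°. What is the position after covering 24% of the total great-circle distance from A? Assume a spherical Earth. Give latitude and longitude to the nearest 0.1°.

≈ lat -17.0°, lon -65.9°

From cos δ = sin φ₁ sin φ₂ + cos φ₁ cos φ₂ cos Δλ, the central angle is δ ≈ 2.339 rad (134.0°).
Interpolate at f = 0.24 with slerp weights a = sin((1−f)δ)/sin δ ≈ 1.361, b = sin(fδ)/sin δ ≈ 0.740.
p = a·p₁ + b·p₂ ≈ (0.390, -0.873, -0.292); φ = arcsin(p_z) ≈ -16.99°, λ = atan2(p_y, p_x) ≈ -65.91°.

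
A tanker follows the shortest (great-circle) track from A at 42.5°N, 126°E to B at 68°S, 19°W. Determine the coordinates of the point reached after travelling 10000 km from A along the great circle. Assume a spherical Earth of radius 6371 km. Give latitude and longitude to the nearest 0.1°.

≈ 42.2°S, 92.3°E

The haversine formula gives a central angle δ ≈ 2.592 rad (148.5°) between the endpoints. The total great-circle distance is δ·R ≈ 2.592 × 6371 ≈ 16512 km, so the target fraction is f = 10000/16512 ≈ 0.606.
Interpolate at f ≈ 0.606 with slerp weights a = sin((1−f)δ)/sin δ ≈ 1.633, b = sin(fδ)/sin δ ≈ 1.914.
p = a·p₁ + b·p₂ ≈ (-0.030, 0.741, -0.671); φ = arcsin(p_z) ≈ -42.16°, λ = atan2(p_y, p_x) ≈ 92.30°.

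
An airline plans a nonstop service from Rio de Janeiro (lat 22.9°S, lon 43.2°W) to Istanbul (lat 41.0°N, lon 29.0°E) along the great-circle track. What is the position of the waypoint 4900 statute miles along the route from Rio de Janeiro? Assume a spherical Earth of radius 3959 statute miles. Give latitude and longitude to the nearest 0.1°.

Write both endpoints as unit vectors p₁, p₂ with components (cos φ cos λ, cos φ sin λ, sin φ).
The central angle between the endpoints is δ = arccos(p₁·p₂) ≈ 1.614 rad (92.5°). The total great-circle distance is δ·R ≈ 1.614 × 3959 ≈ 6388 mi, so the target fraction is f = 4900/6388 ≈ 0.767.
Interpolate at f ≈ 0.767 with slerp weights a = sin((1−f)δ)/sin δ ≈ 0.367, b = sin(fδ)/sin δ ≈ 0.946.
p = a·p₁ + b·p₂ ≈ (0.871, 0.114, 0.478); φ = arcsin(p_z) ≈ 28.53°, λ = atan2(p_y, p_x) ≈ 7.48°.

≈ lat 28.5°N, lon 7.5°E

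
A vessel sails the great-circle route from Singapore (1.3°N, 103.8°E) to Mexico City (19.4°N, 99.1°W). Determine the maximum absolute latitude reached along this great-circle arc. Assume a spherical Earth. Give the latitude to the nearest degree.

The great circle lies in the plane with unit normal n̂ = (p₁ × p₂)/|p₁ × p₂|.
Here n̂_z ≈ +0.722; the vertex latitude is φ_max = arccos|n̂_z| ≈ 43.8°.

≈ 44°N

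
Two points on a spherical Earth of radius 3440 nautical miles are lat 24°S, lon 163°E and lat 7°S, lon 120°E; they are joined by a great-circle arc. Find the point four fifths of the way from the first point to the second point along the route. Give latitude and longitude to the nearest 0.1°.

≈ lat 11.0°S, lon 128.1°E

Convert each endpoint to a unit vector on the sphere (x = cos φ cos λ, y = cos φ sin λ, z = sin φ).
The central angle between the endpoints is δ = arccos(p₁·p₂) ≈ 0.777 rad (44.5°).
Interpolate at f = 4/5 with slerp weights a = sin((1−f)δ)/sin δ ≈ 0.221, b = sin(fδ)/sin δ ≈ 0.831.
p = a·p₁ + b·p₂ ≈ (-0.605, 0.773, -0.191); φ = arcsin(p_z) ≈ -11.01°, λ = atan2(p_y, p_x) ≈ 128.06°.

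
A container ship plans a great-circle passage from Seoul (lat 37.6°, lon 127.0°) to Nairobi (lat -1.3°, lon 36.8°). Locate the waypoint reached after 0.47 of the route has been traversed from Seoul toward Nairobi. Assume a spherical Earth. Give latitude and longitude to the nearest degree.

≈ lat 26°, lon 78°

The haversine formula gives a central angle δ ≈ 1.587 rad (91.0°) between the endpoints.
Interpolate at f = 0.47 with slerp weights a = sin((1−f)δ)/sin δ ≈ 0.746, b = sin(fδ)/sin δ ≈ 0.679.
p = a·p₁ + b·p₂ ≈ (0.188, 0.878, 0.440); φ = arcsin(p_z) ≈ 26.07°, λ = atan2(p_y, p_x) ≈ 77.92°.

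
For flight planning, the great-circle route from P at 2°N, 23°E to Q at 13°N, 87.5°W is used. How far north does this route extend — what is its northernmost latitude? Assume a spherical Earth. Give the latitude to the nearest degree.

The great circle lies in the plane with unit normal n̂ = (p₁ × p₂)/|p₁ × p₂|.
Here n̂_z ≈ -0.967; the vertex latitude is φ_max = arccos|n̂_z| ≈ 14.7°.
Check via Clairaut: cos φ_max = |cos φ₁| · sin C = cos(2.0°)·sin(75.5°) ≈ 0.967, again giving ≈ 14.7°.

≈ 15°N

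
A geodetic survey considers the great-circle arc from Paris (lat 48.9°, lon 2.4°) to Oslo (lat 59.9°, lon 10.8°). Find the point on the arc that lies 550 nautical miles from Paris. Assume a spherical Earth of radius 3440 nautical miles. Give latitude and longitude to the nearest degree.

≈ lat 57°, lon 8°

Convert each endpoint to a unit vector on the sphere (x = cos φ cos λ, y = cos φ sin λ, z = sin φ).
The central angle between the endpoints is δ = arccos(p₁·p₂) ≈ 0.210 rad (12.0°). The total great-circle distance is δ·R ≈ 0.210 × 3440 ≈ 721 nmi, so the target fraction is f = 550/721 ≈ 0.762.
Interpolate at f ≈ 0.762 with slerp weights a = sin((1−f)δ)/sin δ ≈ 0.239, b = sin(fδ)/sin δ ≈ 0.765.
p = a·p₁ + b·p₂ ≈ (0.534, 0.078, 0.842); φ = arcsin(p_z) ≈ 57.34°, λ = atan2(p_y, p_x) ≈ 8.36°.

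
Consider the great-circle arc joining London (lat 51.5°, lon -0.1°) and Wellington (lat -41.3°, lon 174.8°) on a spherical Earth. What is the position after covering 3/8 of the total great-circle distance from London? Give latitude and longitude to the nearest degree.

≈ lat 60°, lon 140°

Convert each endpoint to a unit vector on the sphere (x = cos φ cos λ, y = cos φ sin λ, z = sin φ).
The central angle between the endpoints is δ = arccos(p₁·p₂) ≈ 2.953 rad (169.2°).
Interpolate at f = 3/8 with slerp weights a = sin((1−f)δ)/sin δ ≈ 5.144, b = sin(fδ)/sin δ ≈ 4.782.
p = a·p₁ + b·p₂ ≈ (-0.375, 0.320, 0.870); φ = arcsin(p_z) ≈ 60.45°, λ = atan2(p_y, p_x) ≈ 139.54°.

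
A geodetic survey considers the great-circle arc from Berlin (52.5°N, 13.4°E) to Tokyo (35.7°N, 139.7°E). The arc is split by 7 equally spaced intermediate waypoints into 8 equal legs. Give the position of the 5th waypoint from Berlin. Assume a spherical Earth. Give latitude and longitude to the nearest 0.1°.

≈ 59.1°N, 110.6°E

Write both endpoints as unit vectors p₁, p₂ with components (cos φ cos λ, cos φ sin λ, sin φ).
The central angle between the endpoints is δ = arccos(p₁·p₂) ≈ 1.400 rad (80.2°).
Interpolate at f = 5/8 with slerp weights a = sin((1−f)δ)/sin δ ≈ 0.509, b = sin(fδ)/sin δ ≈ 0.779.
p = a·p₁ + b·p₂ ≈ (-0.181, 0.481, 0.858); φ = arcsin(p_z) ≈ 59.08°, λ = atan2(p_y, p_x) ≈ 110.65°.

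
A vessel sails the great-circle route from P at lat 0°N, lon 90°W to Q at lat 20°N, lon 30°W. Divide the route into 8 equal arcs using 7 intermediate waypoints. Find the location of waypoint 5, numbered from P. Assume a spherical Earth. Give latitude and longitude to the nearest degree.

≈ lat 14°N, lon 54°W

The haversine formula gives a central angle δ ≈ 1.082 rad (62.0°) between the endpoints.
Interpolate at f = 5/8 with slerp weights a = sin((1−f)δ)/sin δ ≈ 0.447, b = sin(fδ)/sin δ ≈ 0.709.
p = a·p₁ + b·p₂ ≈ (0.577, -0.780, 0.242); φ = arcsin(p_z) ≈ 14.03°, λ = atan2(p_y, p_x) ≈ -53.52°.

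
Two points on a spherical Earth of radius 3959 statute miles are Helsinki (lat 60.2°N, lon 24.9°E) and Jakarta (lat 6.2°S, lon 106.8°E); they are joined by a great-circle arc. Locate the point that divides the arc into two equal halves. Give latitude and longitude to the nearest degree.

Convert each endpoint to a unit vector on the sphere (x = cos φ cos λ, y = cos φ sin λ, z = sin φ).
The central angle between the endpoints is δ = arccos(p₁·p₂) ≈ 1.595 rad (91.4°).
Interpolate at f = 1/2 with slerp weights a = sin((1−f)δ)/sin δ ≈ 0.716, b = sin(fδ)/sin δ ≈ 0.716.
p = a·p₁ + b·p₂ ≈ (0.117, 0.831, 0.544); φ = arcsin(p_z) ≈ 32.94°, λ = atan2(p_y, p_x) ≈ 81.99°.

≈ lat 33°N, lon 82°E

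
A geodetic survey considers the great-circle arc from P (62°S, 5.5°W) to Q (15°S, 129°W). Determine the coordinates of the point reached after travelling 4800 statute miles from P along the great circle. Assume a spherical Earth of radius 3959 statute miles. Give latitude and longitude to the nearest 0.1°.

≈ (34.8°S, 118.8°W)

Write both endpoints as unit vectors p₁, p₂ with components (cos φ cos λ, cos φ sin λ, sin φ).
The central angle between the endpoints is δ = arccos(p₁·p₂) ≈ 1.593 rad (91.2°). The total great-circle distance is δ·R ≈ 1.593 × 3959 ≈ 6305 mi, so the target fraction is f = 4800/6305 ≈ 0.761.
Interpolate at f ≈ 0.761 with slerp weights a = sin((1−f)δ)/sin δ ≈ 0.371, b = sin(fδ)/sin δ ≈ 0.937.
p = a·p₁ + b·p₂ ≈ (-0.396, -0.720, -0.570); φ = arcsin(p_z) ≈ -34.76°, λ = atan2(p_y, p_x) ≈ -118.81°.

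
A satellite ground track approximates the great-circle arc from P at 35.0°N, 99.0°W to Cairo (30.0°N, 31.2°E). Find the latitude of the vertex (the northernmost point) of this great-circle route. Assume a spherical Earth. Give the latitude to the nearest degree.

The great circle lies in the plane with unit normal n̂ = (p₁ × p₂)/|p₁ × p₂|.
Here n̂_z ≈ +0.550; the vertex latitude is φ_max = arccos|n̂_z| ≈ 56.6°.
Check via Clairaut: cos φ_max = |cos φ₁| · sin C = cos(35.0°)·sin(42.2°) ≈ 0.550, again giving ≈ 56.6°.

≈ 57°N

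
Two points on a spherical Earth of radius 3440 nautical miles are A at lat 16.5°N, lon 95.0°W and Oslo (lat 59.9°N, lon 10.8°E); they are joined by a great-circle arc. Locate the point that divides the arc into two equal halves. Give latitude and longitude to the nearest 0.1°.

≈ lat 50.3°N, lon 64.6°W

Write both endpoints as unit vectors p₁, p₂ with components (cos φ cos λ, cos φ sin λ, sin φ).
The central angle between the endpoints is δ = arccos(p₁·p₂) ≈ 1.456 rad (83.4°).
Interpolate at f = 1/2 with slerp weights a = sin((1−f)δ)/sin δ ≈ 0.670, b = sin(fδ)/sin δ ≈ 0.670.
p = a·p₁ + b·p₂ ≈ (0.274, -0.577, 0.770); φ = arcsin(p_z) ≈ 50.32°, λ = atan2(p_y, p_x) ≈ -64.59°.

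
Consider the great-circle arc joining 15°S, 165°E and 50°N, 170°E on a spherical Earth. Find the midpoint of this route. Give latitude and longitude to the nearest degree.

Convert each endpoint to a unit vector on the sphere (x = cos φ cos λ, y = cos φ sin λ, z = sin φ).
The central angle between the endpoints is δ = arccos(p₁·p₂) ≈ 1.137 rad (65.1°).
Interpolate at f = 1/2 with slerp weights a = sin((1−f)δ)/sin δ ≈ 0.593, b = sin(fδ)/sin δ ≈ 0.593.
p = a·p₁ + b·p₂ ≈ (-0.929, 0.215, 0.301); φ = arcsin(p_z) ≈ 17.52°, λ = atan2(p_y, p_x) ≈ 167.00°.

≈ 18°N, 167°E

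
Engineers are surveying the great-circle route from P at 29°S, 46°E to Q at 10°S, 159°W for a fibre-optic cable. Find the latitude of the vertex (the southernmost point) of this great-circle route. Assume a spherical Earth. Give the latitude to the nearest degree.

The great circle lies in the plane with unit normal n̂ = (p₁ × p₂)/|p₁ × p₂|.
Here n̂_z ≈ +0.507; the vertex latitude is φ_max = arccos|n̂_z| ≈ 59.5°.
Check via Clairaut: cos φ_max = |cos φ₁| · sin C = cos(29.0°)·sin(144.6°) ≈ 0.507, again giving ≈ 59.5°.

≈ 60°S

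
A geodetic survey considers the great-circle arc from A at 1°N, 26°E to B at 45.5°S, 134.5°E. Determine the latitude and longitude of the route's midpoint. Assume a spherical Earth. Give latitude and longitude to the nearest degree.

≈ 34°S, 67°E

Convert each endpoint to a unit vector on the sphere (x = cos φ cos λ, y = cos φ sin λ, z = sin φ).
The central angle between the endpoints is δ = arccos(p₁·p₂) ≈ 1.808 rad (103.6°).
Interpolate at f = 1/2 with slerp weights a = sin((1−f)δ)/sin δ ≈ 0.808, b = sin(fδ)/sin δ ≈ 0.808.
p = a·p₁ + b·p₂ ≈ (0.329, 0.758, -0.562); φ = arcsin(p_z) ≈ -34.23°, λ = atan2(p_y, p_x) ≈ 66.53°.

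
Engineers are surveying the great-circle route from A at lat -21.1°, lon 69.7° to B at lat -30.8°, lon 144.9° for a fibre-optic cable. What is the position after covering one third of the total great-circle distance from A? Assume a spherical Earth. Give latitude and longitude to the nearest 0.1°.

≈ lat -29.1°, lon 92.8°

Convert each endpoint to a unit vector on the sphere (x = cos φ cos λ, y = cos φ sin λ, z = sin φ).
The central angle between the endpoints is δ = arccos(p₁·p₂) ≈ 1.171 rad (67.1°).
Interpolate at f = 1/3 with slerp weights a = sin((1−f)δ)/sin δ ≈ 0.764, b = sin(fδ)/sin δ ≈ 0.413.
p = a·p₁ + b·p₂ ≈ (-0.043, 0.873, -0.487); φ = arcsin(p_z) ≈ -29.12°, λ = atan2(p_y, p_x) ≈ 92.82°.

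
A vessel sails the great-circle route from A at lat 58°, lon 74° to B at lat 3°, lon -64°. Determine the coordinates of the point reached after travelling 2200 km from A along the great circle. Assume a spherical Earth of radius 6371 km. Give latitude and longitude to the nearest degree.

The haversine formula gives a central angle δ ≈ 1.927 rad (110.4°) between the endpoints. The total great-circle distance is δ·R ≈ 1.927 × 6371 ≈ 12278 km, so the target fraction is f = 2200/12278 ≈ 0.179.
Interpolate at f ≈ 0.179 with slerp weights a = sin((1−f)δ)/sin δ ≈ 1.067, b = sin(fδ)/sin δ ≈ 0.361.
p = a·p₁ + b·p₂ ≈ (0.314, 0.219, 0.924); φ = arcsin(p_z) ≈ 67.48°, λ = atan2(p_y, p_x) ≈ 34.94°.

≈ lat 67°, lon 35°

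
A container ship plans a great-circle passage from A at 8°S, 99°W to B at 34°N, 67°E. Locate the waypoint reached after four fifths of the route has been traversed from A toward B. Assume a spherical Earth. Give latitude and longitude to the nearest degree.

≈ 58°N, 39°E

Convert each endpoint to a unit vector on the sphere (x = cos φ cos λ, y = cos φ sin λ, z = sin φ).
The central angle between the endpoints is δ = arccos(p₁·p₂) ≈ 2.635 rad (151.0°).
Interpolate at f = 4/5 with slerp weights a = sin((1−f)δ)/sin δ ≈ 1.037, b = sin(fδ)/sin δ ≈ 1.771.
p = a·p₁ + b·p₂ ≈ (0.413, 0.337, 0.846); φ = arcsin(p_z) ≈ 57.77°, λ = atan2(p_y, p_x) ≈ 39.25°.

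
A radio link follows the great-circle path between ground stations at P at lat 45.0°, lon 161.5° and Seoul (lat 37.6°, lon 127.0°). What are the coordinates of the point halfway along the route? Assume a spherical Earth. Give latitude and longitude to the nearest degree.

≈ lat 43°, lon 143°

Convert each endpoint to a unit vector on the sphere (x = cos φ cos λ, y = cos φ sin λ, z = sin φ).
The central angle between the endpoints is δ = arccos(p₁·p₂) ≈ 0.467 rad (26.7°).
Interpolate at f = 1/2 with slerp weights a = sin((1−f)δ)/sin δ ≈ 0.514, b = sin(fδ)/sin δ ≈ 0.514.
p = a·p₁ + b·p₂ ≈ (-0.590, 0.440, 0.677); φ = arcsin(p_z) ≈ 42.61°, λ = atan2(p_y, p_x) ≈ 143.24°.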